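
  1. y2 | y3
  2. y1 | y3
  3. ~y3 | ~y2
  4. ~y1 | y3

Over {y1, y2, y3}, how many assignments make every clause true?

There are 2^3 = 8 truth assignments over (y1, y2, y3).
Check each against the 4 clauses (columns in the order y1, y2, y3):
  F F F  ✗ fails (y2 | y3)
  F F T  ✓ satisfies all
  F T F  ✗ fails (y1 | y3)
  F T T  ✗ fails (~y3 | ~y2)
  T F F  ✗ fails (y2 | y3)
  T F T  ✓ satisfies all
  T T F  ✗ fails (~y1 | y3)
  T T T  ✗ fails (~y3 | ~y2)
2 of the 8 rows are models.

2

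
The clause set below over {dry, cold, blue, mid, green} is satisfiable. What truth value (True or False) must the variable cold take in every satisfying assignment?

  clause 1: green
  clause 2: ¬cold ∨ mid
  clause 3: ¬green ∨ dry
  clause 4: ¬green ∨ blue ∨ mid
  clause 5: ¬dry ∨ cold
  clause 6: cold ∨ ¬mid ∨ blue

True

Suppose cold = False.
The clause (green) is unit, so green = True.
The clause (dry) is unit, so dry = True.
That conflicts with the unit clause (¬dry).
So every satisfying assignment has cold = True.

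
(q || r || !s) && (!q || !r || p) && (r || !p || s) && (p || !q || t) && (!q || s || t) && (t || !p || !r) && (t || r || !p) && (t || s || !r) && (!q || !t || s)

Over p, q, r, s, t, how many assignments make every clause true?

10

There are 2^5 = 32 truth assignments over (p, q, r, s, t).
Split on t. With t = true, the clauses containing t are satisfied and !t drops from the rest; 8 of the 2^4 = 16 assignments to the other variables satisfy what remains.
With t = false, by the same count on the reduced clause set, 2 assignments work.
(One model: p=F, q=F, r=F, s=F, t=F.)
Total: 8 + 2 = 10.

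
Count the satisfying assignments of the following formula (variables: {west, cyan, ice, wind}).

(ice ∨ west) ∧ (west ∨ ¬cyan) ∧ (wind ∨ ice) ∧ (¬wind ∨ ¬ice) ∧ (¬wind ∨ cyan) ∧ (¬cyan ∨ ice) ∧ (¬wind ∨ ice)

3

There are 2^4 = 16 truth assignments over (west, cyan, ice, wind).
Check each against the 7 clauses (columns in the order west, cyan, ice, wind):
  F F F F  ✗ fails (ice ∨ west)
  F F F T  ✗ fails (ice ∨ west)
  F F T F  ✓ satisfies all
  F F T T  ✗ fails (¬wind ∨ ¬ice)
  F T F F  ✗ fails (ice ∨ west)
  F T F T  ✗ fails (ice ∨ west)
  F T T F  ✗ fails (west ∨ ¬cyan)
  F T T T  ✗ fails (west ∨ ¬cyan)
  T F F F  ✗ fails (wind ∨ ice)
  T F F T  ✗ fails (¬wind ∨ cyan)
  T F T F  ✓ satisfies all
  T F T T  ✗ fails (¬wind ∨ ¬ice)
  T T F F  ✗ fails (wind ∨ ice)
  T T F T  ✗ fails (¬cyan ∨ ice)
  T T T F  ✓ satisfies all
  T T T T  ✗ fails (¬wind ∨ ¬ice)
3 of the 16 rows are models.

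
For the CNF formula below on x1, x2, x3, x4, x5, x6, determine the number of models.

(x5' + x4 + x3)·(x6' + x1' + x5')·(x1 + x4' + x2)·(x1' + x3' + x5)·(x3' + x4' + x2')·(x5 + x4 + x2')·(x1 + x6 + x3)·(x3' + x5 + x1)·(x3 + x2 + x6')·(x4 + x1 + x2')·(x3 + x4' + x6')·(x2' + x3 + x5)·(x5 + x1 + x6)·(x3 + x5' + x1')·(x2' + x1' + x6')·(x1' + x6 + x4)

4

There are 2^6 = 64 truth assignments over (x1, x2, x3, x4, x5, x6).
Split on x3. With x3 = 1, the clauses containing x3 are satisfied and x3' drops from the rest; 3 of the 2^5 = 32 assignments to the other variables satisfy what remains.
With x3 = 0, by the same count on the reduced clause set, 1 assignment works.
Total: 3 + 1 = 4.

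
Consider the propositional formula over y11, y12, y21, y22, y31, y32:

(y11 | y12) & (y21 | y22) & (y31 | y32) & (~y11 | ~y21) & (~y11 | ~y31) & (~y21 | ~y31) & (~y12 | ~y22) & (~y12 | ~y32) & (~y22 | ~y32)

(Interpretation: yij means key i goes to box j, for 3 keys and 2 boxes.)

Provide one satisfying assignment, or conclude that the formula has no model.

Branch on y11: set y11 = 1.
From the singleton clause (~y21), y21 = 0.
From the singleton clause (y22), y22 = 1.
From the singleton clause (~y31), y31 = 0.
From the singleton clause (y32), y32 = 1.
But (~y32) is also a unit clause — contradiction.
Backtrack on y11: now try y11 = 0.
From the singleton clause (y12), y12 = 1.
From the singleton clause (~y22), y22 = 0.
From the singleton clause (y21), y21 = 1.
From the singleton clause (~y31), y31 = 0.
From the singleton clause (y32), y32 = 1.
But (~y32) is also a unit clause — contradiction.
Either choice for y11 ends in contradiction.

UNSATISFIABLE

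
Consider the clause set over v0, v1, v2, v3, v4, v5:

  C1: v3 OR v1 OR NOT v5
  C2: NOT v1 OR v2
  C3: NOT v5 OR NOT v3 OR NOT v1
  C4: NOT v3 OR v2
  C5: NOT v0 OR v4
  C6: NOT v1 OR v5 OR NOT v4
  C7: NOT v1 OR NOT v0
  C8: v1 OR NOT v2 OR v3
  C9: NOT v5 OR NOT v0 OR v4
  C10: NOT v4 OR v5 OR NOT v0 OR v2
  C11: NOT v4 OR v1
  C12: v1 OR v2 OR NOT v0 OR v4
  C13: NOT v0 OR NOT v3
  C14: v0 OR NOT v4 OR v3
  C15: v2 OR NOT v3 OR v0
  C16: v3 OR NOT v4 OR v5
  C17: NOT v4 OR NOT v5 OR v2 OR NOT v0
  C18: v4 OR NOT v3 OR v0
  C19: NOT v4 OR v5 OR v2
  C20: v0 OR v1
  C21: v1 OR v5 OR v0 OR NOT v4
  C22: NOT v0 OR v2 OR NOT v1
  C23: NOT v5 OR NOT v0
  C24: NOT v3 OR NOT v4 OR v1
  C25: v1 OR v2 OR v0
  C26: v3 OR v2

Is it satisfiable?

Satisfiable

Try v1 = true.
Unit clause (v2) forces v2 = true.
Unit clause (NOT v0) forces v0 = false.
Try v5 = true.
Unit clause (NOT v3) forces v3 = false.
Unit clause (NOT v4) forces v4 = false.
Every clause now holds.
A satisfying assignment: v0: false, v1: true, v2: true, v3: false, v4: false, v5: true.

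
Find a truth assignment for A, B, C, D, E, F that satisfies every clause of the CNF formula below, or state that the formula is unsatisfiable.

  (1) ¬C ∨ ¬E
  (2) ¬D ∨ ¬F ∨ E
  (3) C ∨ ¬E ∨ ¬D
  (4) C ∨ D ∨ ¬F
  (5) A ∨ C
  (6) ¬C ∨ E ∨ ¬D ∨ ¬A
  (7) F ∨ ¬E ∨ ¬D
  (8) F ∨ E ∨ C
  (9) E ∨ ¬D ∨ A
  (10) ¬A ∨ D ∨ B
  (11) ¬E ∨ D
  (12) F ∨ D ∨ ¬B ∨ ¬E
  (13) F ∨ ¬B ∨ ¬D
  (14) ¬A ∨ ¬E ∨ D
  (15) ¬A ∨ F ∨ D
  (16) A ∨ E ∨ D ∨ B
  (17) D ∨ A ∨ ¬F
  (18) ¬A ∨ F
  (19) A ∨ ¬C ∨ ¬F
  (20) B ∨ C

Branch on C: set C = True.
From the singleton clause (¬E), E = False.
Branch on D: set D = False.
Branch on A: set A = True.
From the singleton clause (B), B = True.
From the singleton clause (F), F = True.
This assignment satisfies each clause.

A ↦ True; B ↦ True; C ↦ True; D ↦ False; E ↦ False; F ↦ True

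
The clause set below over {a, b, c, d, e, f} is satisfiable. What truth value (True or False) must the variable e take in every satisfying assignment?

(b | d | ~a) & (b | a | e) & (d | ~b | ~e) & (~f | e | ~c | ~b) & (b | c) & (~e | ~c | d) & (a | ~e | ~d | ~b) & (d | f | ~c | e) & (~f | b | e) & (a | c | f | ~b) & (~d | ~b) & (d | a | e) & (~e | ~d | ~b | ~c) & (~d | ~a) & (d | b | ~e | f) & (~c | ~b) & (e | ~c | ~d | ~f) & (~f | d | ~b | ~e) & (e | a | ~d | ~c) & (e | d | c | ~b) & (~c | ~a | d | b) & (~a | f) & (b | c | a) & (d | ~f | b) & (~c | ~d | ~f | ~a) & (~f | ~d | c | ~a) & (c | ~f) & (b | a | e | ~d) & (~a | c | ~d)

Suppose e = 0.
Branch on b: set b = 1.
The clause (~d) is unit, so d = 0.
The clause (a) is unit, so a = 1.
The clause (~c) is unit, so c = 0.
That conflicts with the unit clause (c).
Undo b and try b = 0.
The clause (a) is unit, so a = 1.
The clause (d) is unit, so d = 1.
That conflicts with the unit clause (~d).
Neither b = 1 nor b = 0 works.
So every satisfying assignment has e = True.

True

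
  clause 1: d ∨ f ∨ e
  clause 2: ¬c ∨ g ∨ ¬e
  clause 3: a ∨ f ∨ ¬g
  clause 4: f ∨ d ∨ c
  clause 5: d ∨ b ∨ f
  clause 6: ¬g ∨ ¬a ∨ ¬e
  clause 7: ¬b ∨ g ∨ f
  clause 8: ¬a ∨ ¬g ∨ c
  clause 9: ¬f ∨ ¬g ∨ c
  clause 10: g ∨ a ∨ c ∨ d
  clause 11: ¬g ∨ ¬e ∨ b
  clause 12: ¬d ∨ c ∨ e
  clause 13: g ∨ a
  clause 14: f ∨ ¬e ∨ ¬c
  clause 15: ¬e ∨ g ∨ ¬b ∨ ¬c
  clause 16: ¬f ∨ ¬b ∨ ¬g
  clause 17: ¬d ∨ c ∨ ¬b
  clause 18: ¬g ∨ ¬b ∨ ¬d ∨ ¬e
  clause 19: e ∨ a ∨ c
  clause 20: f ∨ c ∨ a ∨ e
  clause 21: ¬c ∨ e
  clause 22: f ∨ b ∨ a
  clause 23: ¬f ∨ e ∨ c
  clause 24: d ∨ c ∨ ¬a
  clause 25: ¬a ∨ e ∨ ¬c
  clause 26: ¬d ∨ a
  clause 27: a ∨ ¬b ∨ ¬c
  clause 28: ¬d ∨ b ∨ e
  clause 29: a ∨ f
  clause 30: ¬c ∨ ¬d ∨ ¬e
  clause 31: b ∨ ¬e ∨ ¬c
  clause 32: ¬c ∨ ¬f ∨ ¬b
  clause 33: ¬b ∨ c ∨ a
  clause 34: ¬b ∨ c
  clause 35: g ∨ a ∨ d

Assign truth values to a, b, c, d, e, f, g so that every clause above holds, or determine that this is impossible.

a ↦ True; b ↦ False; c ↦ False; d ↦ True; e ↦ True; f ↦ True; g ↦ False

Case g = False:
From the singleton clause (a), a = True.
Case c = False:
From the singleton clause (d), d = True.
From the singleton clause (e), e = True.
From the singleton clause (¬b), b = False.
Every clause is now satisfied; f is unconstrained.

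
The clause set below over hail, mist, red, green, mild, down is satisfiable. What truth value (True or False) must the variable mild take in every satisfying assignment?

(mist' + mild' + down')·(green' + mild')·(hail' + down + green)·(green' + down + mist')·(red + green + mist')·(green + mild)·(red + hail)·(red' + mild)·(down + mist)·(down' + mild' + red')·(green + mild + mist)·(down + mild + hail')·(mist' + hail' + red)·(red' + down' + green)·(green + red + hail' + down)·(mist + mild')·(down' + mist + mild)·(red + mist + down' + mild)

True

Suppose mild = 0.
From the singleton clause (green), green = 1.
From the singleton clause (red'), red = 0.
From the singleton clause (hail), hail = 1.
From the singleton clause (down), down = 1.
From the singleton clause (mist'), mist = 0.
That conflicts with the unit clause (mist).
So every satisfying assignment has mild = True.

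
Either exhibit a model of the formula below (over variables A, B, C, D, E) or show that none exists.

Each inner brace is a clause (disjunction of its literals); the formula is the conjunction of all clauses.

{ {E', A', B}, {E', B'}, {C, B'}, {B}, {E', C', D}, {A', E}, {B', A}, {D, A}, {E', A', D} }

UNSATISFIABLE

From the singleton clause (B), B = 1.
From the singleton clause (E'), E = 0.
From the singleton clause (C), C = 1.
From the singleton clause (A'), A = 0.
But (A) is also a unit clause — contradiction.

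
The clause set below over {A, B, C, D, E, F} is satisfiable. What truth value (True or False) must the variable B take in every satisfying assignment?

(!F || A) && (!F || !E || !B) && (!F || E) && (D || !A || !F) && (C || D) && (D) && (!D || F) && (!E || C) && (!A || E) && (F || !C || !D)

False

Suppose B = true.
From the singleton clause (D), D = true.
From the singleton clause (F), F = true.
From the singleton clause (A), A = true.
From the singleton clause (!E), E = false.
But (E) is also a unit clause — contradiction.
So every satisfying assignment has B = False.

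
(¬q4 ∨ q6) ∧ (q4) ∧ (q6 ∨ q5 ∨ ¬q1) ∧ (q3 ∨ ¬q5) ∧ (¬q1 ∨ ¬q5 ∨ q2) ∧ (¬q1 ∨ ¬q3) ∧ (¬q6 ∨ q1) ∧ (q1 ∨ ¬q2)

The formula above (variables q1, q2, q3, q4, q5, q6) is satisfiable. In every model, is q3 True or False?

False

Suppose q3 = True.
Unit clause (q4) forces q4 = True.
Unit clause (q6) forces q6 = True.
Unit clause (¬q1) forces q1 = False.
But (q1) is also a unit clause — contradiction.
So every satisfying assignment has q3 = False.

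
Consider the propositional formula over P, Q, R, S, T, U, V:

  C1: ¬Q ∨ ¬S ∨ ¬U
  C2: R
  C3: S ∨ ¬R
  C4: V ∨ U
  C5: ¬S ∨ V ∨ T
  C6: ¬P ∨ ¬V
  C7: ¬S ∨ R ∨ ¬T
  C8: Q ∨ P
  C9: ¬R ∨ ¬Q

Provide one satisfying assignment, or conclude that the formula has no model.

(R) alone gives R = True.
(S) alone gives S = True.
(¬Q) alone gives Q = False.
(P) alone gives P = True.
(¬V) alone gives V = False.
(U) alone gives U = True.
(T) alone gives T = True.
All clauses are satisfied.

P ↦ True; Q ↦ False; R ↦ True; S ↦ True; T ↦ True; U ↦ True; V ↦ False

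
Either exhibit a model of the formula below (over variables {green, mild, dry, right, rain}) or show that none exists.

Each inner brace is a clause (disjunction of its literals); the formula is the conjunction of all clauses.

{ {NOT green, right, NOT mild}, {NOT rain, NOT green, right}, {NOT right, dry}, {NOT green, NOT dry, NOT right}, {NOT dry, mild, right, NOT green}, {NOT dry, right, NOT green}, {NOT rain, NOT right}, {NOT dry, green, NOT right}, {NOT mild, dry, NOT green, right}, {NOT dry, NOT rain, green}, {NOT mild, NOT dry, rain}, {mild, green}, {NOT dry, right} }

Try right = false.
From the singleton clause (NOT dry), dry = false.
Try green = false.
From the singleton clause (mild), mild = true.
Every clause is now satisfied; rain is unconstrained.

green ↦ false,  mild ↦ true,  dry ↦ false,  right ↦ false,  rain ↦ true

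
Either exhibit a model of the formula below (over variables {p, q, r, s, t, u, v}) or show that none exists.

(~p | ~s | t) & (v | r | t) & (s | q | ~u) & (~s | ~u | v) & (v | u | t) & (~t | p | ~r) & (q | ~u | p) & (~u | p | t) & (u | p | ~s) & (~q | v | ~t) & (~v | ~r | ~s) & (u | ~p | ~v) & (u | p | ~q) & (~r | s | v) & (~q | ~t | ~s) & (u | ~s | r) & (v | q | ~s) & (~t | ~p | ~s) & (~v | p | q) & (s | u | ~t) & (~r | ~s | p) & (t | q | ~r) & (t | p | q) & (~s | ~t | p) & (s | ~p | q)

Branch on p: set p = 1.
Branch on s: set s = 0.
Unit clause (q) forces q = 1.
Branch on v: set v = 1.
Unit clause (u) forces u = 1.
All clauses hold; r, t can take either value.

p: 1,  q: 1,  r: 1,  s: 0,  t: 1,  u: 1,  v: 1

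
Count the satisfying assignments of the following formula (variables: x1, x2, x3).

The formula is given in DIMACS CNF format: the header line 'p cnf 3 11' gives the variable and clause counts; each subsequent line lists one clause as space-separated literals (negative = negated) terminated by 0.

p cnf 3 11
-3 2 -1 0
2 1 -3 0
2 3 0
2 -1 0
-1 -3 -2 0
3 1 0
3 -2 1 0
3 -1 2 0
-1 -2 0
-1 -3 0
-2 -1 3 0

There are 2^3 = 8 truth assignments over (x1, x2, x3).
Split on x1. With x1 = True, the clauses containing x1 are satisfied and ¬x1 drops from the rest; 0 of the 2^2 = 4 assignments to the other variables satisfy what remains.
With x1 = False, by the same count on the reduced clause set, 1 assignment works.
Total: 0 + 1 = 1.

1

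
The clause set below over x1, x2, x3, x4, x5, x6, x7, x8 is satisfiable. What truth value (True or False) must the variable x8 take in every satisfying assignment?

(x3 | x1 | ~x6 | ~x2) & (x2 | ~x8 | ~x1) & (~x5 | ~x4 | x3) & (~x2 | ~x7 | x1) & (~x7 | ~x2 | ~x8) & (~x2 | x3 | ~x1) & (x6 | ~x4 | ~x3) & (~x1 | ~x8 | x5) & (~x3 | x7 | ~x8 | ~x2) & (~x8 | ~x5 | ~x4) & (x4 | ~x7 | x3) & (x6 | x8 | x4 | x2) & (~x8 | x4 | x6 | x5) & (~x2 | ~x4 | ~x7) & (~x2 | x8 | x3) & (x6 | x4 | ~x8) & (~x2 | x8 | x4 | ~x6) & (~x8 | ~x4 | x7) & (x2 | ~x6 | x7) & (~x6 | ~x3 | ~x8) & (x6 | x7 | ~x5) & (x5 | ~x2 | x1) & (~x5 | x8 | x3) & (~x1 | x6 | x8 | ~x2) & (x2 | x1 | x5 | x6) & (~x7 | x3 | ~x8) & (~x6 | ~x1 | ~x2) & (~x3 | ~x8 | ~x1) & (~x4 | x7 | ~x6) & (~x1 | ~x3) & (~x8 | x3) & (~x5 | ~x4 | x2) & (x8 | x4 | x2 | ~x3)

False

Suppose x8 = 1.
(x3) alone gives x3 = 1.
(~x6) alone gives x6 = 0.
(~x4) alone gives x4 = 0.
That conflicts with the unit clause (x4).
So every satisfying assignment has x8 = False.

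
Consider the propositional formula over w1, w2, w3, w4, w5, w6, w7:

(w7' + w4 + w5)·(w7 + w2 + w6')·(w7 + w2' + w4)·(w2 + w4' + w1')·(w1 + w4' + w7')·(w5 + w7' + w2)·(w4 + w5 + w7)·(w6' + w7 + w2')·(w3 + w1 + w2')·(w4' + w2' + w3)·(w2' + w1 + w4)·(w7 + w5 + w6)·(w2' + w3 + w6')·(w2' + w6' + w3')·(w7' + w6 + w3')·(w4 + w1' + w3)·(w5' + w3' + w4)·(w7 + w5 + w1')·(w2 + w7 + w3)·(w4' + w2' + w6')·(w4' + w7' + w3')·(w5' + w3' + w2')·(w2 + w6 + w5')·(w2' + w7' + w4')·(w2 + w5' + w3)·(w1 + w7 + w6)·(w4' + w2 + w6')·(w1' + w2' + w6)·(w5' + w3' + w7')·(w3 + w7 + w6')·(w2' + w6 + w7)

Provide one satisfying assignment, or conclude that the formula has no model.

UNSATISFIABLE

Case w7 = 0:
Case w2 = 1:
From the singleton clause (w4), w4 = 1.
From the singleton clause (w6'), w6 = 0.
That conflicts with the unit clause (w6).
That branch fails; take w2 = 0 instead.
From the singleton clause (w6'), w6 = 0.
From the singleton clause (w5), w5 = 1.
That conflicts with the unit clause (w5').
Neither w2 = 1 nor w2 = 0 works.
That branch fails; take w7 = 1 instead.
Case w4 = 1:
From the singleton clause (w1), w1 = 1.
From the singleton clause (w2), w2 = 1.
That conflicts with the unit clause (w2').
That branch fails; take w4 = 0 instead.
From the singleton clause (w5), w5 = 1.
From the singleton clause (w3'), w3 = 0.
From the singleton clause (w1'), w1 = 0.
From the singleton clause (w2'), w2 = 0.
That conflicts with the unit clause (w2).
Neither w4 = 1 nor w4 = 0 works.
Neither w7 = 1 nor w7 = 0 works.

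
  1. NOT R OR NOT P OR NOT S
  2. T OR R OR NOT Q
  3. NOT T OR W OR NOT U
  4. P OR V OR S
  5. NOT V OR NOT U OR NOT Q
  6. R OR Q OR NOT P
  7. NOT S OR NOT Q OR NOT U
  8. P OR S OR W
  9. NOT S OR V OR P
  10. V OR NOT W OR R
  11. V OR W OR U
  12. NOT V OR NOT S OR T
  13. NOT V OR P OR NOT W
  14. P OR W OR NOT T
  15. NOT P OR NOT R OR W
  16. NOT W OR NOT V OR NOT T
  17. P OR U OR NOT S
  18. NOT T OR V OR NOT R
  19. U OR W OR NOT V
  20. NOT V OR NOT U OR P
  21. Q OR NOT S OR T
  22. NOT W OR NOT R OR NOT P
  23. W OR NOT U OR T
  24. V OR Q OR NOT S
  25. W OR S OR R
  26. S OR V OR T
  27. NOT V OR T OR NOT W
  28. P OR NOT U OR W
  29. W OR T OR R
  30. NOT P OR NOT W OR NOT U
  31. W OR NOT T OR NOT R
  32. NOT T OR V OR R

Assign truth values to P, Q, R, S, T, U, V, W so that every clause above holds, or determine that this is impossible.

Branch on R: set R = false.
Branch on T: set T = true.
From the singleton clause (V), V = true.
From the singleton clause (NOT W), W = false.
From the singleton clause (NOT U), U = false.
But (U) is also a unit clause — contradiction.
Backtrack on T: now try T = false.
From the singleton clause (NOT Q), Q = false.
From the singleton clause (NOT P), P = false.
From the singleton clause (NOT S), S = false.
From the singleton clause (V), V = true.
From the singleton clause (W), W = true.
But (NOT W) is also a unit clause — contradiction.
Neither T = true nor T = false works.
Backtrack on R: now try R = true.
Branch on P: set P = false.
Branch on V: set V = true.
From the singleton clause (NOT W), W = false.
From the singleton clause (S), S = true.
From the singleton clause (T), T = true.
But (NOT T) is also a unit clause — contradiction.
Backtrack on V: now try V = false.
From the singleton clause (S), S = true.
But (NOT S) is also a unit clause — contradiction.
Neither V = true nor V = false works.
Backtrack on P: now try P = true.
From the singleton clause (NOT S), S = false.
From the singleton clause (W), W = true.
But (NOT W) is also a unit clause — contradiction.
Neither P = true nor P = false works.
Neither R = true nor R = false works.

UNSATISFIABLE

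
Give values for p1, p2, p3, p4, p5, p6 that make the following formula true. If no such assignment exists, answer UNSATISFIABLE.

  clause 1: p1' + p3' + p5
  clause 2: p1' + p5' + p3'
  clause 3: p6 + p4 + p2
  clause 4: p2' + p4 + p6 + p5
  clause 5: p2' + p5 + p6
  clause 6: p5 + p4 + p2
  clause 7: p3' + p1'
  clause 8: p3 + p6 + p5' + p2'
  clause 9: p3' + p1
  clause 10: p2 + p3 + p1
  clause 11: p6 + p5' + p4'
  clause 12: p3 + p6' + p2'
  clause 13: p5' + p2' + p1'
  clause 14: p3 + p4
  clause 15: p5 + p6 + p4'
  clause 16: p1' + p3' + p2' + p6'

Suppose p3 = 0.
(p4) alone gives p4 = 1.
Suppose p2 = 0.
(p1) alone gives p1 = 1.
Suppose p6 = 1.
No clause remains; p5 is free.

p1=1; p2=0; p3=0; p4=1; p5=1; p6=1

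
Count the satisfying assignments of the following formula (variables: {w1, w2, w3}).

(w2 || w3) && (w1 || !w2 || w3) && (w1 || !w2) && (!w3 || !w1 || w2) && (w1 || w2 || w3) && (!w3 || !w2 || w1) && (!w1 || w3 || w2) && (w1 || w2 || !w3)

2

There are 2^3 = 8 truth assignments over (w1, w2, w3).
Check each against the 8 clauses (columns in the order w1, w2, w3):
  F F F  ✗ fails (w2 || w3)
  F F T  ✗ fails (w1 || w2 || !w3)
  F T F  ✗ fails (w1 || !w2 || w3)
  F T T  ✗ fails (w1 || !w2)
  T F F  ✗ fails (w2 || w3)
  T F T  ✗ fails (!w3 || !w1 || w2)
  T T F  ✓ satisfies all
  T T T  ✓ satisfies all
2 of the 8 rows are models.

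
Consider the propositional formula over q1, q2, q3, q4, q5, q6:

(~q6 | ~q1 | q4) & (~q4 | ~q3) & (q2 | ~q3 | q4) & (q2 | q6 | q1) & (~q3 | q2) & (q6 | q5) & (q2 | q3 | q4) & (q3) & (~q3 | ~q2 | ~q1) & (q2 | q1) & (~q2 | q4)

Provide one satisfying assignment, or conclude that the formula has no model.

UNSATISFIABLE

The clause (q3) is unit, so q3 = 1.
The clause (~q4) is unit, so q4 = 0.
The clause (q2) is unit, so q2 = 1.
But (~q2) is also a unit clause — contradiction.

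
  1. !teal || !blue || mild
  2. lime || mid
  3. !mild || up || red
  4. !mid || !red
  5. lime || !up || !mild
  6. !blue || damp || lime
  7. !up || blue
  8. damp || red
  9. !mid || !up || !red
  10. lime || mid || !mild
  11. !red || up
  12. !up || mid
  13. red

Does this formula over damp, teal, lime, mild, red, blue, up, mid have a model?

The clause (red) is unit, so red = true.
The clause (!mid) is unit, so mid = false.
The clause (lime) is unit, so lime = true.
The clause (up) is unit, so up = true.
That conflicts with the unit clause (!up).
No assignment satisfies every clause.

No, unsatisfiable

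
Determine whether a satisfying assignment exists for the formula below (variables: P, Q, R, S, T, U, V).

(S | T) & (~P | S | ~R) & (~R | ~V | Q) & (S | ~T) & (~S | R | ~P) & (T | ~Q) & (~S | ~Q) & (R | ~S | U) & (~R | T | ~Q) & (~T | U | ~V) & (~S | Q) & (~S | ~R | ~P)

Case S = 1:
(~Q) alone gives Q = 0.
But (Q) is also a unit clause — contradiction.
Backtrack on S: now try S = 0.
(T) alone gives T = 1.
But (~T) is also a unit clause — contradiction.
Neither S = 1 nor S = 0 works.
No assignment satisfies every clause.

Unsatisfiable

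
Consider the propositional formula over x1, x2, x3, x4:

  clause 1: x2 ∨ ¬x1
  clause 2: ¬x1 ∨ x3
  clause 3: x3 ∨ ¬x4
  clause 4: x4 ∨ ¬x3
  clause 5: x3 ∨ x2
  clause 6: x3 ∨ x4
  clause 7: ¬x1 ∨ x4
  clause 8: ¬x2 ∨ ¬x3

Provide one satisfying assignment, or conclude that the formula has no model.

Try x2 = False.
Unit clause (¬x1) forces x1 = False.
Unit clause (x3) forces x3 = True.
Unit clause (x4) forces x4 = True.
This assignment satisfies each clause.

x1=False; x2=False; x3=True; x4=True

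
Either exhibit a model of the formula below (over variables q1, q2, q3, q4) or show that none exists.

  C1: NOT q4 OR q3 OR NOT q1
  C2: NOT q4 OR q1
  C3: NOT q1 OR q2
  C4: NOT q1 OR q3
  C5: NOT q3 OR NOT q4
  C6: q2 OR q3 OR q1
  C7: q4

UNSATISFIABLE

The clause (q4) is unit, so q4 = true.
The clause (q1) is unit, so q1 = true.
The clause (q3) is unit, so q3 = true.
That conflicts with the unit clause (NOT q3).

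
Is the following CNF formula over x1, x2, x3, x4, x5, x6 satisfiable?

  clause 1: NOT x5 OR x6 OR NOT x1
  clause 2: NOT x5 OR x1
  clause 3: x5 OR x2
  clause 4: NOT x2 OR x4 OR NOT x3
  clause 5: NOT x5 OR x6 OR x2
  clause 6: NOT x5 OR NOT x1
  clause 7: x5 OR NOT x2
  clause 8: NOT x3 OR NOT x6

Case x5 = false:
The clause (x2) is unit, so x2 = true.
But (NOT x2) is also a unit clause — contradiction.
So x5 must be the other value — set x5 = true.
The clause (x1) is unit, so x1 = true.
But (NOT x1) is also a unit clause — contradiction.
Both values of x5 lead to a conflict.
No assignment satisfies every clause.

No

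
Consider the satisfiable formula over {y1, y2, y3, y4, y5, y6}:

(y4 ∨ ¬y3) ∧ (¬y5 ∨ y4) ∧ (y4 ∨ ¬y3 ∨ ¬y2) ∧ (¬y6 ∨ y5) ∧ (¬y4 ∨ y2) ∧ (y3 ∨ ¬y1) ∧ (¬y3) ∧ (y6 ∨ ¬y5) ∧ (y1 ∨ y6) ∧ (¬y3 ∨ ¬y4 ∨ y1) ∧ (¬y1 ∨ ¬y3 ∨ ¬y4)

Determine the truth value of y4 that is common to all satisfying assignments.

True

Suppose y4 = False.
The clause (¬y3) is unit, so y3 = False.
The clause (¬y5) is unit, so y5 = False.
The clause (¬y6) is unit, so y6 = False.
The clause (¬y1) is unit, so y1 = False.
That conflicts with the unit clause (y1).
So every satisfying assignment has y4 = True.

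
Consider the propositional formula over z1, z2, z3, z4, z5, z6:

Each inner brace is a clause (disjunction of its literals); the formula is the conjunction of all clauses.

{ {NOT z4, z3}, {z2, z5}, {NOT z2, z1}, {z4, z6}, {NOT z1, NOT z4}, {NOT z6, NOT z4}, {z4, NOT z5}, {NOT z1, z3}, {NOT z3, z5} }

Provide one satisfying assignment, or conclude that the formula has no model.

Branch on z4: set z4 = true.
The clause (z3) is unit, so z3 = true.
The clause (NOT z1) is unit, so z1 = false.
The clause (NOT z2) is unit, so z2 = false.
The clause (z5) is unit, so z5 = true.
The clause (NOT z6) is unit, so z6 = false.
Every clause now holds.

z1=false; z2=false; z3=true; z4=true; z5=true; z6=false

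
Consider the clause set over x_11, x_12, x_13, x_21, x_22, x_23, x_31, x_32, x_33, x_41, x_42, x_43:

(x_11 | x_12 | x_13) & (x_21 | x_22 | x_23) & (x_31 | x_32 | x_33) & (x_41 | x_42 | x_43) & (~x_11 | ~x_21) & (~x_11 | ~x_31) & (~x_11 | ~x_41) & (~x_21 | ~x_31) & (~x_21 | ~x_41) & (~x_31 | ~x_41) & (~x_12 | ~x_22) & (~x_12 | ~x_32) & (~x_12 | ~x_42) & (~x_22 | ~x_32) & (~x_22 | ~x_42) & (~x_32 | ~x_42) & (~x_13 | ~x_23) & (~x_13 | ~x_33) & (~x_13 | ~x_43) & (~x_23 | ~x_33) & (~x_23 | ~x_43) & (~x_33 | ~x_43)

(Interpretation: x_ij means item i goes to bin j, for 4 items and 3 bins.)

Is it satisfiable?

Unsatisfiable

Suppose x_11 = 0.
Suppose x_12 = 1.
The clause (~x_22) is unit, so x_22 = 0.
The clause (~x_32) is unit, so x_32 = 0.
The clause (~x_42) is unit, so x_42 = 0.
Suppose x_21 = 1.
The clause (~x_31) is unit, so x_31 = 0.
The clause (x_33) is unit, so x_33 = 1.
The clause (~x_41) is unit, so x_41 = 0.
The clause (x_43) is unit, so x_43 = 1.
Now (~x_43) is unsatisfied and unit — conflict.
Undo x_21 and try x_21 = 0.
The clause (x_23) is unit, so x_23 = 1.
The clause (~x_13) is unit, so x_13 = 0.
The clause (~x_33) is unit, so x_33 = 0.
The clause (x_31) is unit, so x_31 = 1.
The clause (~x_41) is unit, so x_41 = 0.
The clause (x_43) is unit, so x_43 = 1.
Now (~x_43) is unsatisfied and unit — conflict.
Neither x_21 = 1 nor x_21 = 0 works.
Undo x_12 and try x_12 = 0.
The clause (x_13) is unit, so x_13 = 1.
The clause (~x_23) is unit, so x_23 = 0.
The clause (~x_33) is unit, so x_33 = 0.
The clause (~x_43) is unit, so x_43 = 0.
Suppose x_21 = 1.
The clause (~x_31) is unit, so x_31 = 0.
The clause (x_32) is unit, so x_32 = 1.
The clause (~x_41) is unit, so x_41 = 0.
The clause (x_42) is unit, so x_42 = 1.
Now (~x_42) is unsatisfied and unit — conflict.
Undo x_21 and try x_21 = 0.
The clause (x_22) is unit, so x_22 = 1.
The clause (~x_32) is unit, so x_32 = 0.
The clause (x_31) is unit, so x_31 = 1.
The clause (~x_41) is unit, so x_41 = 0.
The clause (x_42) is unit, so x_42 = 1.
Now (~x_42) is unsatisfied and unit — conflict.
Neither x_21 = 1 nor x_21 = 0 works.
Neither x_12 = 1 nor x_12 = 0 works.
Undo x_11 and try x_11 = 1.
The clause (~x_21) is unit, so x_21 = 0.
The clause (~x_31) is unit, so x_31 = 0.
The clause (~x_41) is unit, so x_41 = 0.
Suppose x_22 = 1.
The clause (~x_12) is unit, so x_12 = 0.
The clause (~x_32) is unit, so x_32 = 0.
The clause (x_33) is unit, so x_33 = 1.
The clause (~x_42) is unit, so x_42 = 0.
The clause (x_43) is unit, so x_43 = 1.
Now (~x_43) is unsatisfied and unit — conflict.
Undo x_22 and try x_22 = 0.
The clause (x_23) is unit, so x_23 = 1.
The clause (~x_13) is unit, so x_13 = 0.
The clause (~x_33) is unit, so x_33 = 0.
The clause (x_32) is unit, so x_32 = 1.
The clause (~x_12) is unit, so x_12 = 0.
The clause (~x_42) is unit, so x_42 = 0.
The clause (x_43) is unit, so x_43 = 1.
Now (~x_43) is unsatisfied and unit — conflict.
Neither x_22 = 1 nor x_22 = 0 works.
Neither x_11 = 1 nor x_11 = 0 works.
No assignment satisfies every clause.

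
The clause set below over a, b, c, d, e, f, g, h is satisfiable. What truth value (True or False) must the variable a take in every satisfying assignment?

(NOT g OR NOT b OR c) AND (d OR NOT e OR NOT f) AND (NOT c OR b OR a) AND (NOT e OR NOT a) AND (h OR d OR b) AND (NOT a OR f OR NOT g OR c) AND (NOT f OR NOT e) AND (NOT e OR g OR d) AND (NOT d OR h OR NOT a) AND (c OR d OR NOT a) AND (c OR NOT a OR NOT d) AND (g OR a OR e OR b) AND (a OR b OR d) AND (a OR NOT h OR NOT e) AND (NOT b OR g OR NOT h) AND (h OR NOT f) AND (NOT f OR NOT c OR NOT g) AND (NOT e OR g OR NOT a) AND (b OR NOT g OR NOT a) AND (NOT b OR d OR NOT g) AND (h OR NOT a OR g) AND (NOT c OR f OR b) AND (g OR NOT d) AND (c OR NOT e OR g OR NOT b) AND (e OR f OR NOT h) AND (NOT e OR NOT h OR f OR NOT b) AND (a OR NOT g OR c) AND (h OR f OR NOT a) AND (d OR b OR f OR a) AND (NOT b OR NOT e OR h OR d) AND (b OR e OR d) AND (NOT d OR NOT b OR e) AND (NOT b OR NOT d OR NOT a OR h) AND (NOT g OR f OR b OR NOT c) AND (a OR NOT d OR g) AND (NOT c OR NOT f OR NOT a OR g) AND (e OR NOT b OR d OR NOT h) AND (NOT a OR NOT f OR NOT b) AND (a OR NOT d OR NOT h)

False

Suppose a = true.
Unit clause (NOT e) forces e = false.
Branch on d: set d = false.
Unit clause (c) forces c = true.
Unit clause (b) forces b = true.
Unit clause (NOT g) forces g = false.
Unit clause (NOT h) forces h = false.
Now (h) is unsatisfied and unit — conflict.
That branch fails; take d = true instead.
Unit clause (h) forces h = true.
Unit clause (c) forces c = true.
Unit clause (g) forces g = true.
Unit clause (NOT f) forces f = false.
Now (f) is unsatisfied and unit — conflict.
Either choice for d ends in contradiction.
So every satisfying assignment has a = False.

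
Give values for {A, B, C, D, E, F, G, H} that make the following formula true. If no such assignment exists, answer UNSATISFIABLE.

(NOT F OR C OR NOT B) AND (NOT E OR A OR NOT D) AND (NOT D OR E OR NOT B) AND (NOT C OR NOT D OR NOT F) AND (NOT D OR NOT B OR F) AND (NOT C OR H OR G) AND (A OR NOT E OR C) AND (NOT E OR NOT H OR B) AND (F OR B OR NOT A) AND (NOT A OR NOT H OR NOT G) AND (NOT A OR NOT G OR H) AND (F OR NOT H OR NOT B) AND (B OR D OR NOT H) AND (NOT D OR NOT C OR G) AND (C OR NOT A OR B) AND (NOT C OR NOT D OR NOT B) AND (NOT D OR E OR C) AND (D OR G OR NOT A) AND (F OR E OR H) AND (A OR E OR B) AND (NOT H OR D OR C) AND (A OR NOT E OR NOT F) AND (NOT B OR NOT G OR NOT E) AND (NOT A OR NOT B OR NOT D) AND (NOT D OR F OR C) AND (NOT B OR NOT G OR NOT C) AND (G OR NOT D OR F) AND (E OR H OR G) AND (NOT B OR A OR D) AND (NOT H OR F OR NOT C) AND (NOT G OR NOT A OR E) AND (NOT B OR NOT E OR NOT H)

A ↦ false; B ↦ false; C ↦ true; D ↦ false; E ↦ true; F ↦ false; G ↦ true; H ↦ false

Try F = false.
Try D = false.
Try B = false.
From the singleton clause (NOT A), A = false.
From the singleton clause (NOT H), H = false.
From the singleton clause (E), E = true.
From the singleton clause (C), C = true.
From the singleton clause (G), G = true.
Every clause now holds.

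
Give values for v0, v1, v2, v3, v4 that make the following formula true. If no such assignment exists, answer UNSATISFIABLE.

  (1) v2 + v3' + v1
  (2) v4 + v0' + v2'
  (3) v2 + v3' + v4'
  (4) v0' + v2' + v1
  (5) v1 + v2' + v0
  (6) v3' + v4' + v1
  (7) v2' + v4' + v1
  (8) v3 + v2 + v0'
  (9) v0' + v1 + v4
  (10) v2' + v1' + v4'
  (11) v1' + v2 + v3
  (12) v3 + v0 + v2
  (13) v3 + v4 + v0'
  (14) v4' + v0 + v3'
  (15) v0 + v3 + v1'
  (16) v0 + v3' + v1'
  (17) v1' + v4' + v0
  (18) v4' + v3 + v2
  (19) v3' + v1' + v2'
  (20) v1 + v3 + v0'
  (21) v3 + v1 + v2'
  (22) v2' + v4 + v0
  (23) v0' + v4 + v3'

Case v2 = 1:
Case v4 = 1:
From the singleton clause (v1), v1 = 1.
That conflicts with the unit clause (v1').
Undo v4 and try v4 = 0.
From the singleton clause (v0'), v0 = 0.
That conflicts with the unit clause (v0).
Both values of v4 lead to a conflict.
Undo v2 and try v2 = 0.
Case v3 = 0:
From the singleton clause (v0'), v0 = 0.
That conflicts with the unit clause (v0).
Undo v3 and try v3 = 1.
From the singleton clause (v1), v1 = 1.
From the singleton clause (v4'), v4 = 0.
From the singleton clause (v0), v0 = 1.
That conflicts with the unit clause (v0').
Both values of v3 lead to a conflict.
Both values of v2 lead to a conflict.

UNSATISFIABLE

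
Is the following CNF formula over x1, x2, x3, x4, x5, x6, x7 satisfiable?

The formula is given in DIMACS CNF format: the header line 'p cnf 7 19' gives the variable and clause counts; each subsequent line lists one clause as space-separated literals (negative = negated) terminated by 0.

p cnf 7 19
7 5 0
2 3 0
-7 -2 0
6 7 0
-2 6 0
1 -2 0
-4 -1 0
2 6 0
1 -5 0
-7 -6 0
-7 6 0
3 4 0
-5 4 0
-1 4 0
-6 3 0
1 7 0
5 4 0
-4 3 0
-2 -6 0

Case x7 = True:
From the singleton clause (¬x2), x2 = False.
From the singleton clause (x3), x3 = True.
From the singleton clause (x6), x6 = True.
That conflicts with the unit clause (¬x6).
Backtrack on x7: now try x7 = False.
From the singleton clause (x5), x5 = True.
From the singleton clause (x6), x6 = True.
From the singleton clause (x1), x1 = True.
From the singleton clause (¬x4), x4 = False.
That conflicts with the unit clause (x4).
Both values of x7 lead to a conflict.
No assignment satisfies every clause.

Unsatisfiable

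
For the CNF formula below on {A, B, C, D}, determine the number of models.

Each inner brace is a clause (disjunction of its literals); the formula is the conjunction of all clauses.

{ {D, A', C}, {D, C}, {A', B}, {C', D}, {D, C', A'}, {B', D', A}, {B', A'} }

There are 2^4 = 16 truth assignments over (A, B, C, D).
Check each against the 7 clauses (columns in the order A, B, C, D):
  F F F F  ✗ fails (D + C)
  F F F T  ✓ satisfies all
  F F T F  ✗ fails (C' + D)
  F F T T  ✓ satisfies all
  F T F F  ✗ fails (D + C)
  F T F T  ✗ fails (B' + D' + A)
  F T T F  ✗ fails (C' + D)
  F T T T  ✗ fails (B' + D' + A)
  T F F F  ✗ fails (D + A' + C)
  T F F T  ✗ fails (A' + B)
  T F T F  ✗ fails (A' + B)
  T F T T  ✗ fails (A' + B)
  T T F F  ✗ fails (D + A' + C)
  T T F T  ✗ fails (B' + A')
  T T T F  ✗ fails (C' + D)
  T T T T  ✗ fails (B' + A')
2 of the 16 rows are models.

2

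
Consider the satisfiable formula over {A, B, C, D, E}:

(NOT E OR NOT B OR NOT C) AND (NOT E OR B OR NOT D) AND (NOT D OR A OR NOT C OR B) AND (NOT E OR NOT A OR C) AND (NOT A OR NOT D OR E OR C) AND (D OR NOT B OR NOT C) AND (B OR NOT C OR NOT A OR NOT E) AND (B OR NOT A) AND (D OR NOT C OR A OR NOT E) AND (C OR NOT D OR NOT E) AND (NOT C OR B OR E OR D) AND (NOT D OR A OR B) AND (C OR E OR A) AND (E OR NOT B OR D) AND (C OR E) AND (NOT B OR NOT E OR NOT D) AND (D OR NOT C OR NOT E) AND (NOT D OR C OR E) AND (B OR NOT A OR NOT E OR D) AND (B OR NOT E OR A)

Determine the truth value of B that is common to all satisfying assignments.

True

Suppose B = false.
(NOT A) alone gives A = false.
(NOT D) alone gives D = false.
(NOT E) alone gives E = false.
(NOT C) alone gives C = false.
Now (C) is unsatisfied and unit — conflict.
So every satisfying assignment has B = True.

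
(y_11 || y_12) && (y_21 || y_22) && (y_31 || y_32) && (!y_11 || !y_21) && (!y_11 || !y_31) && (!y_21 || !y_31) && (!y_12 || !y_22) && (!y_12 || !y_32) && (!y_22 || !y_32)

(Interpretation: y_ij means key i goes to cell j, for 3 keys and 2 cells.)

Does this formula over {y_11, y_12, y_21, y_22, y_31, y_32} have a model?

Case y_11 = true:
From the singleton clause (!y_21), y_21 = false.
From the singleton clause (y_22), y_22 = true.
From the singleton clause (!y_31), y_31 = false.
From the singleton clause (y_32), y_32 = true.
Now (!y_32) is unsatisfied and unit — conflict.
Backtrack on y_11: now try y_11 = false.
From the singleton clause (y_12), y_12 = true.
From the singleton clause (!y_22), y_22 = false.
From the singleton clause (y_21), y_21 = true.
From the singleton clause (!y_31), y_31 = false.
From the singleton clause (y_32), y_32 = true.
Now (!y_32) is unsatisfied and unit — conflict.
Neither y_11 = true nor y_11 = false works.
No assignment satisfies every clause.

No, unsatisfiable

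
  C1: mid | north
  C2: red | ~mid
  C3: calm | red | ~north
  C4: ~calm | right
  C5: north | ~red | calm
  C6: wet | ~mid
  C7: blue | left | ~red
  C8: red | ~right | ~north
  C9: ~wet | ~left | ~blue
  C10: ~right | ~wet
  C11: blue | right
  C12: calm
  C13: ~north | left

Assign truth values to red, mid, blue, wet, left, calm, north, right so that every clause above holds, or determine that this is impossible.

The clause (calm) is unit, so calm = 1.
The clause (right) is unit, so right = 1.
The clause (~wet) is unit, so wet = 0.
The clause (~mid) is unit, so mid = 0.
The clause (north) is unit, so north = 1.
The clause (red) is unit, so red = 1.
The clause (left) is unit, so left = 1.
Every clause is now satisfied; blue is unconstrained.

red ↦ 1; mid ↦ 0; blue ↦ 1; wet ↦ 0; left ↦ 1; calm ↦ 1; north ↦ 1; right ↦ 1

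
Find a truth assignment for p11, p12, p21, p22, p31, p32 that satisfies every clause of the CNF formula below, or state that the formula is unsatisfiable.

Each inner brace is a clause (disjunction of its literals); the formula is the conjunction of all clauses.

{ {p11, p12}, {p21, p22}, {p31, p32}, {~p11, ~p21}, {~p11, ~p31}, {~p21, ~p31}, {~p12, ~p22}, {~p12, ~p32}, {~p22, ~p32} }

UNSATISFIABLE

Branch on p11: set p11 = 1.
Unit clause (~p21) forces p21 = 0.
Unit clause (p22) forces p22 = 1.
Unit clause (~p31) forces p31 = 0.
Unit clause (p32) forces p32 = 1.
But (~p32) is also a unit clause — contradiction.
So p11 must be the other value — set p11 = 0.
Unit clause (p12) forces p12 = 1.
Unit clause (~p22) forces p22 = 0.
Unit clause (p21) forces p21 = 1.
Unit clause (~p31) forces p31 = 0.
Unit clause (p32) forces p32 = 1.
But (~p32) is also a unit clause — contradiction.
Neither p11 = 1 nor p11 = 0 works.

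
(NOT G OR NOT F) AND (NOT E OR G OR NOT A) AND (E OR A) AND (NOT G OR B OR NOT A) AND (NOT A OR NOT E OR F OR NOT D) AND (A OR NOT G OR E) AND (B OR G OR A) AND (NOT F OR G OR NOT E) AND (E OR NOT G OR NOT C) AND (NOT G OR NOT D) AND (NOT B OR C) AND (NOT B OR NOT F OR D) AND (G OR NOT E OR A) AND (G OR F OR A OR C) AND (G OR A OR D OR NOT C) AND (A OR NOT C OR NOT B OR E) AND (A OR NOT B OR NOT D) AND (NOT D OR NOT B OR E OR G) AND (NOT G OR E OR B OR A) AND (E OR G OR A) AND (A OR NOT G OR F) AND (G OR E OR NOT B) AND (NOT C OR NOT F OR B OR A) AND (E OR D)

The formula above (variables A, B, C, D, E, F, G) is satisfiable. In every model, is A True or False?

Suppose A = false.
From the singleton clause (E), E = true.
From the singleton clause (G), G = true.
From the singleton clause (NOT F), F = false.
But (F) is also a unit clause — contradiction.
So every satisfying assignment has A = True.

True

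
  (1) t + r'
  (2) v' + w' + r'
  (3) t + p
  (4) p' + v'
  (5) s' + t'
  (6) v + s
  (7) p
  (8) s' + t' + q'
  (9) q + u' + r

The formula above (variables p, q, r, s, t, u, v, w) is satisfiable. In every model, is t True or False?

False

Suppose t = 1.
From the singleton clause (s'), s = 0.
From the singleton clause (v), v = 1.
From the singleton clause (p'), p = 0.
Now (p) is unsatisfied and unit — conflict.
So every satisfying assignment has t = False.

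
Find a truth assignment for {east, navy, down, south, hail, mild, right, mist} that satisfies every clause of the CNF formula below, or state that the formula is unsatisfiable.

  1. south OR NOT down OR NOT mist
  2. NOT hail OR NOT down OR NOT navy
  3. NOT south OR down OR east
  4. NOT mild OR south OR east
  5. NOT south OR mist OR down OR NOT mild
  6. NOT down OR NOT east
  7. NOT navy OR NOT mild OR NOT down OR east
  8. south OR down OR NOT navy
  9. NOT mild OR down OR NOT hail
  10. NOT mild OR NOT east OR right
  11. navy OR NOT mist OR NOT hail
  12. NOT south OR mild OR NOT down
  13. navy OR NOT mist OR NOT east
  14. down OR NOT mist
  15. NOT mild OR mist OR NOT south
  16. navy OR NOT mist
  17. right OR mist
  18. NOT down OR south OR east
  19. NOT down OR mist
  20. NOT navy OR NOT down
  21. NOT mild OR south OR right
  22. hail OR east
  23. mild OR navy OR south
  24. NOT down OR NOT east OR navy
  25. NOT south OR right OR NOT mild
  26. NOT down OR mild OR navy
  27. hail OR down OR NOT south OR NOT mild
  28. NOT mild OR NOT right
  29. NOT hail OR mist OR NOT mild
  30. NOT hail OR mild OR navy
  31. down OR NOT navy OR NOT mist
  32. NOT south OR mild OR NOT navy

Suppose down = false.
(NOT mist) alone gives mist = false.
(right) alone gives right = true.
(NOT mild) alone gives mild = false.
Suppose south = true.
(east) alone gives east = true.
(NOT navy) alone gives navy = false.
(NOT hail) alone gives hail = false.
Every clause now holds.

east=true,  navy=false,  down=false,  south=true,  hail=false,  mild=false,  right=true,  mist=false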